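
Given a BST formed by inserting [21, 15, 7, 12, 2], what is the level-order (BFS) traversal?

Tree insertion order: [21, 15, 7, 12, 2]
Tree (level-order array): [21, 15, None, 7, None, 2, 12]
BFS from the root, enqueuing left then right child of each popped node:
  queue [21] -> pop 21, enqueue [15], visited so far: [21]
  queue [15] -> pop 15, enqueue [7], visited so far: [21, 15]
  queue [7] -> pop 7, enqueue [2, 12], visited so far: [21, 15, 7]
  queue [2, 12] -> pop 2, enqueue [none], visited so far: [21, 15, 7, 2]
  queue [12] -> pop 12, enqueue [none], visited so far: [21, 15, 7, 2, 12]
Result: [21, 15, 7, 2, 12]


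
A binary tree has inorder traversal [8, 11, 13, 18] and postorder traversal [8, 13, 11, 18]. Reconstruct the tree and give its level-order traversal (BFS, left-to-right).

Inorder:   [8, 11, 13, 18]
Postorder: [8, 13, 11, 18]
Algorithm: postorder visits root last, so walk postorder right-to-left;
each value is the root of the current inorder slice — split it at that
value, recurse on the right subtree first, then the left.
Recursive splits:
  root=18; inorder splits into left=[8, 11, 13], right=[]
  root=11; inorder splits into left=[8], right=[13]
  root=13; inorder splits into left=[], right=[]
  root=8; inorder splits into left=[], right=[]
Reconstructed level-order: [18, 11, 8, 13]


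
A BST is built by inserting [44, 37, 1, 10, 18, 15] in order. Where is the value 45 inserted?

Starting tree (level order): [44, 37, None, 1, None, None, 10, None, 18, 15]
Insertion path: 44
Result: insert 45 as right child of 44
Final tree (level order): [44, 37, 45, 1, None, None, None, None, 10, None, 18, 15]


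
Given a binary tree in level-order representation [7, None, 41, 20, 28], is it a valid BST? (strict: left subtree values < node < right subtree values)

Level-order array: [7, None, 41, 20, 28]
Validate using subtree bounds (lo, hi): at each node, require lo < value < hi,
then recurse left with hi=value and right with lo=value.
Preorder trace (stopping at first violation):
  at node 7 with bounds (-inf, +inf): OK
  at node 41 with bounds (7, +inf): OK
  at node 20 with bounds (7, 41): OK
  at node 28 with bounds (41, +inf): VIOLATION
Node 28 violates its bound: not (41 < 28 < +inf).
Result: Not a valid BST


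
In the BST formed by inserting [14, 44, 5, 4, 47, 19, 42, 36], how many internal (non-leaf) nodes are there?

Tree built from: [14, 44, 5, 4, 47, 19, 42, 36]
Tree (level-order array): [14, 5, 44, 4, None, 19, 47, None, None, None, 42, None, None, 36]
Rule: An internal node has at least one child.
Per-node child counts:
  node 14: 2 child(ren)
  node 5: 1 child(ren)
  node 4: 0 child(ren)
  node 44: 2 child(ren)
  node 19: 1 child(ren)
  node 42: 1 child(ren)
  node 36: 0 child(ren)
  node 47: 0 child(ren)
Matching nodes: [14, 5, 44, 19, 42]
Count of internal (non-leaf) nodes: 5


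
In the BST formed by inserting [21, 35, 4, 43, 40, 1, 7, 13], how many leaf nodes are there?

Tree built from: [21, 35, 4, 43, 40, 1, 7, 13]
Tree (level-order array): [21, 4, 35, 1, 7, None, 43, None, None, None, 13, 40]
Rule: A leaf has 0 children.
Per-node child counts:
  node 21: 2 child(ren)
  node 4: 2 child(ren)
  node 1: 0 child(ren)
  node 7: 1 child(ren)
  node 13: 0 child(ren)
  node 35: 1 child(ren)
  node 43: 1 child(ren)
  node 40: 0 child(ren)
Matching nodes: [1, 13, 40]
Count of leaf nodes: 3


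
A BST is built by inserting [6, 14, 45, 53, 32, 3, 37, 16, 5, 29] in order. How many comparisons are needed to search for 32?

Search path for 32: 6 -> 14 -> 45 -> 32
Found: True
Comparisons: 4


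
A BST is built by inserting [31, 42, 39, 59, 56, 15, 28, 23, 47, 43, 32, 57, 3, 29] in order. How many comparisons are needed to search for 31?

Search path for 31: 31
Found: True
Comparisons: 1


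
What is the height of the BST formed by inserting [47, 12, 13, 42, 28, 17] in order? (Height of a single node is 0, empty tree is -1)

Insertion order: [47, 12, 13, 42, 28, 17]
Tree (level-order array): [47, 12, None, None, 13, None, 42, 28, None, 17]
Compute height bottom-up (empty subtree = -1):
  height(17) = 1 + max(-1, -1) = 0
  height(28) = 1 + max(0, -1) = 1
  height(42) = 1 + max(1, -1) = 2
  height(13) = 1 + max(-1, 2) = 3
  height(12) = 1 + max(-1, 3) = 4
  height(47) = 1 + max(4, -1) = 5
Height = 5


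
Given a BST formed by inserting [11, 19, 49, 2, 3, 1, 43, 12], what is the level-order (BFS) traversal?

Tree insertion order: [11, 19, 49, 2, 3, 1, 43, 12]
Tree (level-order array): [11, 2, 19, 1, 3, 12, 49, None, None, None, None, None, None, 43]
BFS from the root, enqueuing left then right child of each popped node:
  queue [11] -> pop 11, enqueue [2, 19], visited so far: [11]
  queue [2, 19] -> pop 2, enqueue [1, 3], visited so far: [11, 2]
  queue [19, 1, 3] -> pop 19, enqueue [12, 49], visited so far: [11, 2, 19]
  queue [1, 3, 12, 49] -> pop 1, enqueue [none], visited so far: [11, 2, 19, 1]
  queue [3, 12, 49] -> pop 3, enqueue [none], visited so far: [11, 2, 19, 1, 3]
  queue [12, 49] -> pop 12, enqueue [none], visited so far: [11, 2, 19, 1, 3, 12]
  queue [49] -> pop 49, enqueue [43], visited so far: [11, 2, 19, 1, 3, 12, 49]
  queue [43] -> pop 43, enqueue [none], visited so far: [11, 2, 19, 1, 3, 12, 49, 43]
Result: [11, 2, 19, 1, 3, 12, 49, 43]


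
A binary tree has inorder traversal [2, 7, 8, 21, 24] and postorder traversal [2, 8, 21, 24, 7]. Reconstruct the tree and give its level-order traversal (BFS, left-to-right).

Inorder:   [2, 7, 8, 21, 24]
Postorder: [2, 8, 21, 24, 7]
Algorithm: postorder visits root last, so walk postorder right-to-left;
each value is the root of the current inorder slice — split it at that
value, recurse on the right subtree first, then the left.
Recursive splits:
  root=7; inorder splits into left=[2], right=[8, 21, 24]
  root=24; inorder splits into left=[8, 21], right=[]
  root=21; inorder splits into left=[8], right=[]
  root=8; inorder splits into left=[], right=[]
  root=2; inorder splits into left=[], right=[]
Reconstructed level-order: [7, 2, 24, 21, 8]


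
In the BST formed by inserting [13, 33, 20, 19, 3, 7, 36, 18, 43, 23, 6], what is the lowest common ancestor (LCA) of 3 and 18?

Tree insertion order: [13, 33, 20, 19, 3, 7, 36, 18, 43, 23, 6]
Tree (level-order array): [13, 3, 33, None, 7, 20, 36, 6, None, 19, 23, None, 43, None, None, 18]
In a BST, the LCA of p=3, q=18 is the first node v on the
root-to-leaf path with p <= v <= q (go left if both < v, right if both > v).
Walk from root:
  at 13: 3 <= 13 <= 18, this is the LCA
LCA = 13


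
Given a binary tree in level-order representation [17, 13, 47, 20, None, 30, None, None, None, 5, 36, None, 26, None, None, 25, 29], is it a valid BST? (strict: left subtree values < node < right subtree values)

Level-order array: [17, 13, 47, 20, None, 30, None, None, None, 5, 36, None, 26, None, None, 25, 29]
Validate using subtree bounds (lo, hi): at each node, require lo < value < hi,
then recurse left with hi=value and right with lo=value.
Preorder trace (stopping at first violation):
  at node 17 with bounds (-inf, +inf): OK
  at node 13 with bounds (-inf, 17): OK
  at node 20 with bounds (-inf, 13): VIOLATION
Node 20 violates its bound: not (-inf < 20 < 13).
Result: Not a valid BST


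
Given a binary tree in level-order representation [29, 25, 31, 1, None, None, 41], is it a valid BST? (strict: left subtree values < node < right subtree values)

Level-order array: [29, 25, 31, 1, None, None, 41]
Validate using subtree bounds (lo, hi): at each node, require lo < value < hi,
then recurse left with hi=value and right with lo=value.
Preorder trace (stopping at first violation):
  at node 29 with bounds (-inf, +inf): OK
  at node 25 with bounds (-inf, 29): OK
  at node 1 with bounds (-inf, 25): OK
  at node 31 with bounds (29, +inf): OK
  at node 41 with bounds (31, +inf): OK
No violation found at any node.
Result: Valid BST


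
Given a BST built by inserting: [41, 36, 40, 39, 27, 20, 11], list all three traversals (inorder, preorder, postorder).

Tree insertion order: [41, 36, 40, 39, 27, 20, 11]
Tree (level-order array): [41, 36, None, 27, 40, 20, None, 39, None, 11]
Inorder (L, root, R): [11, 20, 27, 36, 39, 40, 41]
Preorder (root, L, R): [41, 36, 27, 20, 11, 40, 39]
Postorder (L, R, root): [11, 20, 27, 39, 40, 36, 41]


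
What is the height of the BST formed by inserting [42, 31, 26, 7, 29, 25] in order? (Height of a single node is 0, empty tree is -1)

Insertion order: [42, 31, 26, 7, 29, 25]
Tree (level-order array): [42, 31, None, 26, None, 7, 29, None, 25]
Compute height bottom-up (empty subtree = -1):
  height(25) = 1 + max(-1, -1) = 0
  height(7) = 1 + max(-1, 0) = 1
  height(29) = 1 + max(-1, -1) = 0
  height(26) = 1 + max(1, 0) = 2
  height(31) = 1 + max(2, -1) = 3
  height(42) = 1 + max(3, -1) = 4
Height = 4


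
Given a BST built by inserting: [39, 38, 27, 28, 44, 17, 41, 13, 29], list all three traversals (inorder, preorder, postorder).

Tree insertion order: [39, 38, 27, 28, 44, 17, 41, 13, 29]
Tree (level-order array): [39, 38, 44, 27, None, 41, None, 17, 28, None, None, 13, None, None, 29]
Inorder (L, root, R): [13, 17, 27, 28, 29, 38, 39, 41, 44]
Preorder (root, L, R): [39, 38, 27, 17, 13, 28, 29, 44, 41]
Postorder (L, R, root): [13, 17, 29, 28, 27, 38, 41, 44, 39]


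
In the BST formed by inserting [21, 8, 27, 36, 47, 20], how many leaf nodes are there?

Tree built from: [21, 8, 27, 36, 47, 20]
Tree (level-order array): [21, 8, 27, None, 20, None, 36, None, None, None, 47]
Rule: A leaf has 0 children.
Per-node child counts:
  node 21: 2 child(ren)
  node 8: 1 child(ren)
  node 20: 0 child(ren)
  node 27: 1 child(ren)
  node 36: 1 child(ren)
  node 47: 0 child(ren)
Matching nodes: [20, 47]
Count of leaf nodes: 2


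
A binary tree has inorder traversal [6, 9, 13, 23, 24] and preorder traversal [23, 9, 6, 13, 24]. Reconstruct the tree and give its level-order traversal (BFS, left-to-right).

Inorder:  [6, 9, 13, 23, 24]
Preorder: [23, 9, 6, 13, 24]
Algorithm: preorder visits root first, so consume preorder in order;
for each root, split the current inorder slice at that value into
left-subtree inorder and right-subtree inorder, then recurse.
Recursive splits:
  root=23; inorder splits into left=[6, 9, 13], right=[24]
  root=9; inorder splits into left=[6], right=[13]
  root=6; inorder splits into left=[], right=[]
  root=13; inorder splits into left=[], right=[]
  root=24; inorder splits into left=[], right=[]
Reconstructed level-order: [23, 9, 24, 6, 13]


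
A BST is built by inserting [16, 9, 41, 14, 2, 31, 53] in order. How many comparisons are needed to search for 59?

Search path for 59: 16 -> 41 -> 53
Found: False
Comparisons: 3


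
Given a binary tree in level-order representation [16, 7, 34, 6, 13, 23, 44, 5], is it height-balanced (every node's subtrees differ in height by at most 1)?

Tree (level-order array): [16, 7, 34, 6, 13, 23, 44, 5]
Definition: a tree is height-balanced if, at every node, |h(left) - h(right)| <= 1 (empty subtree has height -1).
Bottom-up per-node check:
  node 5: h_left=-1, h_right=-1, diff=0 [OK], height=0
  node 6: h_left=0, h_right=-1, diff=1 [OK], height=1
  node 13: h_left=-1, h_right=-1, diff=0 [OK], height=0
  node 7: h_left=1, h_right=0, diff=1 [OK], height=2
  node 23: h_left=-1, h_right=-1, diff=0 [OK], height=0
  node 44: h_left=-1, h_right=-1, diff=0 [OK], height=0
  node 34: h_left=0, h_right=0, diff=0 [OK], height=1
  node 16: h_left=2, h_right=1, diff=1 [OK], height=3
All nodes satisfy the balance condition.
Result: Balanced


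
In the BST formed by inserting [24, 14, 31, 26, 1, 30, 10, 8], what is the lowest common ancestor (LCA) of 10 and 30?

Tree insertion order: [24, 14, 31, 26, 1, 30, 10, 8]
Tree (level-order array): [24, 14, 31, 1, None, 26, None, None, 10, None, 30, 8]
In a BST, the LCA of p=10, q=30 is the first node v on the
root-to-leaf path with p <= v <= q (go left if both < v, right if both > v).
Walk from root:
  at 24: 10 <= 24 <= 30, this is the LCA
LCA = 24


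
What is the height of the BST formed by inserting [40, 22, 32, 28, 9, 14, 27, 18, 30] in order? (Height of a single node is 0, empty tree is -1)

Insertion order: [40, 22, 32, 28, 9, 14, 27, 18, 30]
Tree (level-order array): [40, 22, None, 9, 32, None, 14, 28, None, None, 18, 27, 30]
Compute height bottom-up (empty subtree = -1):
  height(18) = 1 + max(-1, -1) = 0
  height(14) = 1 + max(-1, 0) = 1
  height(9) = 1 + max(-1, 1) = 2
  height(27) = 1 + max(-1, -1) = 0
  height(30) = 1 + max(-1, -1) = 0
  height(28) = 1 + max(0, 0) = 1
  height(32) = 1 + max(1, -1) = 2
  height(22) = 1 + max(2, 2) = 3
  height(40) = 1 + max(3, -1) = 4
Height = 4


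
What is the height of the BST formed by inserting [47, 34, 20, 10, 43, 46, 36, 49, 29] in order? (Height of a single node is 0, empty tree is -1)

Insertion order: [47, 34, 20, 10, 43, 46, 36, 49, 29]
Tree (level-order array): [47, 34, 49, 20, 43, None, None, 10, 29, 36, 46]
Compute height bottom-up (empty subtree = -1):
  height(10) = 1 + max(-1, -1) = 0
  height(29) = 1 + max(-1, -1) = 0
  height(20) = 1 + max(0, 0) = 1
  height(36) = 1 + max(-1, -1) = 0
  height(46) = 1 + max(-1, -1) = 0
  height(43) = 1 + max(0, 0) = 1
  height(34) = 1 + max(1, 1) = 2
  height(49) = 1 + max(-1, -1) = 0
  height(47) = 1 + max(2, 0) = 3
Height = 3


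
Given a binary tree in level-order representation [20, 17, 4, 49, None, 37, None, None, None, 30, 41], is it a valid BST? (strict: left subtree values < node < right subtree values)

Level-order array: [20, 17, 4, 49, None, 37, None, None, None, 30, 41]
Validate using subtree bounds (lo, hi): at each node, require lo < value < hi,
then recurse left with hi=value and right with lo=value.
Preorder trace (stopping at first violation):
  at node 20 with bounds (-inf, +inf): OK
  at node 17 with bounds (-inf, 20): OK
  at node 49 with bounds (-inf, 17): VIOLATION
Node 49 violates its bound: not (-inf < 49 < 17).
Result: Not a valid BST


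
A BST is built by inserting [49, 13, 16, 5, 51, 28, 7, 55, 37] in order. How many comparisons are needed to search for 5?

Search path for 5: 49 -> 13 -> 5
Found: True
Comparisons: 3


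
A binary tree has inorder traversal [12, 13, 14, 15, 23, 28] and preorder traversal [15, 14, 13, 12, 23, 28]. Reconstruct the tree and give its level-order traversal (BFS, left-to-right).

Inorder:  [12, 13, 14, 15, 23, 28]
Preorder: [15, 14, 13, 12, 23, 28]
Algorithm: preorder visits root first, so consume preorder in order;
for each root, split the current inorder slice at that value into
left-subtree inorder and right-subtree inorder, then recurse.
Recursive splits:
  root=15; inorder splits into left=[12, 13, 14], right=[23, 28]
  root=14; inorder splits into left=[12, 13], right=[]
  root=13; inorder splits into left=[12], right=[]
  root=12; inorder splits into left=[], right=[]
  root=23; inorder splits into left=[], right=[28]
  root=28; inorder splits into left=[], right=[]
Reconstructed level-order: [15, 14, 23, 13, 28, 12]


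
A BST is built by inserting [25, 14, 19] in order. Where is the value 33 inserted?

Starting tree (level order): [25, 14, None, None, 19]
Insertion path: 25
Result: insert 33 as right child of 25
Final tree (level order): [25, 14, 33, None, 19]


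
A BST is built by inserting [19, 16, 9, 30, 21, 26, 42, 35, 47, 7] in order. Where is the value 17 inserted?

Starting tree (level order): [19, 16, 30, 9, None, 21, 42, 7, None, None, 26, 35, 47]
Insertion path: 19 -> 16
Result: insert 17 as right child of 16
Final tree (level order): [19, 16, 30, 9, 17, 21, 42, 7, None, None, None, None, 26, 35, 47]


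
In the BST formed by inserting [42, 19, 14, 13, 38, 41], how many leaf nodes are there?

Tree built from: [42, 19, 14, 13, 38, 41]
Tree (level-order array): [42, 19, None, 14, 38, 13, None, None, 41]
Rule: A leaf has 0 children.
Per-node child counts:
  node 42: 1 child(ren)
  node 19: 2 child(ren)
  node 14: 1 child(ren)
  node 13: 0 child(ren)
  node 38: 1 child(ren)
  node 41: 0 child(ren)
Matching nodes: [13, 41]
Count of leaf nodes: 2


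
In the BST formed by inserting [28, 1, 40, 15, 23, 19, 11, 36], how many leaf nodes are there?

Tree built from: [28, 1, 40, 15, 23, 19, 11, 36]
Tree (level-order array): [28, 1, 40, None, 15, 36, None, 11, 23, None, None, None, None, 19]
Rule: A leaf has 0 children.
Per-node child counts:
  node 28: 2 child(ren)
  node 1: 1 child(ren)
  node 15: 2 child(ren)
  node 11: 0 child(ren)
  node 23: 1 child(ren)
  node 19: 0 child(ren)
  node 40: 1 child(ren)
  node 36: 0 child(ren)
Matching nodes: [11, 19, 36]
Count of leaf nodes: 3


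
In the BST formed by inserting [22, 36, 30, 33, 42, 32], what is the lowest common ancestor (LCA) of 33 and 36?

Tree insertion order: [22, 36, 30, 33, 42, 32]
Tree (level-order array): [22, None, 36, 30, 42, None, 33, None, None, 32]
In a BST, the LCA of p=33, q=36 is the first node v on the
root-to-leaf path with p <= v <= q (go left if both < v, right if both > v).
Walk from root:
  at 22: both 33 and 36 > 22, go right
  at 36: 33 <= 36 <= 36, this is the LCA
LCA = 36


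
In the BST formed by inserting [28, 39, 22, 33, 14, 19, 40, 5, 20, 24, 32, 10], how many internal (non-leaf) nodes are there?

Tree built from: [28, 39, 22, 33, 14, 19, 40, 5, 20, 24, 32, 10]
Tree (level-order array): [28, 22, 39, 14, 24, 33, 40, 5, 19, None, None, 32, None, None, None, None, 10, None, 20]
Rule: An internal node has at least one child.
Per-node child counts:
  node 28: 2 child(ren)
  node 22: 2 child(ren)
  node 14: 2 child(ren)
  node 5: 1 child(ren)
  node 10: 0 child(ren)
  node 19: 1 child(ren)
  node 20: 0 child(ren)
  node 24: 0 child(ren)
  node 39: 2 child(ren)
  node 33: 1 child(ren)
  node 32: 0 child(ren)
  node 40: 0 child(ren)
Matching nodes: [28, 22, 14, 5, 19, 39, 33]
Count of internal (non-leaf) nodes: 7


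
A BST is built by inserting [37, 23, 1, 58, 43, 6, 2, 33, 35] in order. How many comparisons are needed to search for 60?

Search path for 60: 37 -> 58
Found: False
Comparisons: 2


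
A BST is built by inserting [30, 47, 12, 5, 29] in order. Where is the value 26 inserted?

Starting tree (level order): [30, 12, 47, 5, 29]
Insertion path: 30 -> 12 -> 29
Result: insert 26 as left child of 29
Final tree (level order): [30, 12, 47, 5, 29, None, None, None, None, 26]


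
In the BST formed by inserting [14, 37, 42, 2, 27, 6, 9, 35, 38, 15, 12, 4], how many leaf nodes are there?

Tree built from: [14, 37, 42, 2, 27, 6, 9, 35, 38, 15, 12, 4]
Tree (level-order array): [14, 2, 37, None, 6, 27, 42, 4, 9, 15, 35, 38, None, None, None, None, 12]
Rule: A leaf has 0 children.
Per-node child counts:
  node 14: 2 child(ren)
  node 2: 1 child(ren)
  node 6: 2 child(ren)
  node 4: 0 child(ren)
  node 9: 1 child(ren)
  node 12: 0 child(ren)
  node 37: 2 child(ren)
  node 27: 2 child(ren)
  node 15: 0 child(ren)
  node 35: 0 child(ren)
  node 42: 1 child(ren)
  node 38: 0 child(ren)
Matching nodes: [4, 12, 15, 35, 38]
Count of leaf nodes: 5


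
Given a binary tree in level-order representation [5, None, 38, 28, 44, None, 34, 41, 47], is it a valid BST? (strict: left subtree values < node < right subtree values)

Level-order array: [5, None, 38, 28, 44, None, 34, 41, 47]
Validate using subtree bounds (lo, hi): at each node, require lo < value < hi,
then recurse left with hi=value and right with lo=value.
Preorder trace (stopping at first violation):
  at node 5 with bounds (-inf, +inf): OK
  at node 38 with bounds (5, +inf): OK
  at node 28 with bounds (5, 38): OK
  at node 34 with bounds (28, 38): OK
  at node 44 with bounds (38, +inf): OK
  at node 41 with bounds (38, 44): OK
  at node 47 with bounds (44, +inf): OK
No violation found at any node.
Result: Valid BST


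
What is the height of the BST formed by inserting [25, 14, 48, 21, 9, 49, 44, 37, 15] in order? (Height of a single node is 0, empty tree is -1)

Insertion order: [25, 14, 48, 21, 9, 49, 44, 37, 15]
Tree (level-order array): [25, 14, 48, 9, 21, 44, 49, None, None, 15, None, 37]
Compute height bottom-up (empty subtree = -1):
  height(9) = 1 + max(-1, -1) = 0
  height(15) = 1 + max(-1, -1) = 0
  height(21) = 1 + max(0, -1) = 1
  height(14) = 1 + max(0, 1) = 2
  height(37) = 1 + max(-1, -1) = 0
  height(44) = 1 + max(0, -1) = 1
  height(49) = 1 + max(-1, -1) = 0
  height(48) = 1 + max(1, 0) = 2
  height(25) = 1 + max(2, 2) = 3
Height = 3


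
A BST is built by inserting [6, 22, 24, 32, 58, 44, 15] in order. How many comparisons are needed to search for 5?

Search path for 5: 6
Found: False
Comparisons: 1


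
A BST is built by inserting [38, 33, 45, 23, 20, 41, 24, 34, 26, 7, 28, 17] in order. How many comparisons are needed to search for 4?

Search path for 4: 38 -> 33 -> 23 -> 20 -> 7
Found: False
Comparisons: 5


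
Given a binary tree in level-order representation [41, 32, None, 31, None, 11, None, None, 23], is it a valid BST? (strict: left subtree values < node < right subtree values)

Level-order array: [41, 32, None, 31, None, 11, None, None, 23]
Validate using subtree bounds (lo, hi): at each node, require lo < value < hi,
then recurse left with hi=value and right with lo=value.
Preorder trace (stopping at first violation):
  at node 41 with bounds (-inf, +inf): OK
  at node 32 with bounds (-inf, 41): OK
  at node 31 with bounds (-inf, 32): OK
  at node 11 with bounds (-inf, 31): OK
  at node 23 with bounds (11, 31): OK
No violation found at any node.
Result: Valid BST


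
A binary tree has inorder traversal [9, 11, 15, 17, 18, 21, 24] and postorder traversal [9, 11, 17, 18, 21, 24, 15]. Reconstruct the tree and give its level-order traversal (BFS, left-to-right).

Inorder:   [9, 11, 15, 17, 18, 21, 24]
Postorder: [9, 11, 17, 18, 21, 24, 15]
Algorithm: postorder visits root last, so walk postorder right-to-left;
each value is the root of the current inorder slice — split it at that
value, recurse on the right subtree first, then the left.
Recursive splits:
  root=15; inorder splits into left=[9, 11], right=[17, 18, 21, 24]
  root=24; inorder splits into left=[17, 18, 21], right=[]
  root=21; inorder splits into left=[17, 18], right=[]
  root=18; inorder splits into left=[17], right=[]
  root=17; inorder splits into left=[], right=[]
  root=11; inorder splits into left=[9], right=[]
  root=9; inorder splits into left=[], right=[]
Reconstructed level-order: [15, 11, 24, 9, 21, 18, 17]


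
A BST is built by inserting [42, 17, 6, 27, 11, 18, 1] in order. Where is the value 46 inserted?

Starting tree (level order): [42, 17, None, 6, 27, 1, 11, 18]
Insertion path: 42
Result: insert 46 as right child of 42
Final tree (level order): [42, 17, 46, 6, 27, None, None, 1, 11, 18]


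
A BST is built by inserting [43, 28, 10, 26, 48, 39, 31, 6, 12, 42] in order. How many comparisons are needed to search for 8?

Search path for 8: 43 -> 28 -> 10 -> 6
Found: False
Comparisons: 4


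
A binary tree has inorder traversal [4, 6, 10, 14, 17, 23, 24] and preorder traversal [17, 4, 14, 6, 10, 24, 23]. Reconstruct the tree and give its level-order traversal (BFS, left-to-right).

Inorder:  [4, 6, 10, 14, 17, 23, 24]
Preorder: [17, 4, 14, 6, 10, 24, 23]
Algorithm: preorder visits root first, so consume preorder in order;
for each root, split the current inorder slice at that value into
left-subtree inorder and right-subtree inorder, then recurse.
Recursive splits:
  root=17; inorder splits into left=[4, 6, 10, 14], right=[23, 24]
  root=4; inorder splits into left=[], right=[6, 10, 14]
  root=14; inorder splits into left=[6, 10], right=[]
  root=6; inorder splits into left=[], right=[10]
  root=10; inorder splits into left=[], right=[]
  root=24; inorder splits into left=[23], right=[]
  root=23; inorder splits into left=[], right=[]
Reconstructed level-order: [17, 4, 24, 14, 23, 6, 10]


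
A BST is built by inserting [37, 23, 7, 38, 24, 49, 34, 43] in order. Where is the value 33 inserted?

Starting tree (level order): [37, 23, 38, 7, 24, None, 49, None, None, None, 34, 43]
Insertion path: 37 -> 23 -> 24 -> 34
Result: insert 33 as left child of 34
Final tree (level order): [37, 23, 38, 7, 24, None, 49, None, None, None, 34, 43, None, 33]


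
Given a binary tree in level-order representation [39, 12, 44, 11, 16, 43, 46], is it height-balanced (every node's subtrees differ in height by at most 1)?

Tree (level-order array): [39, 12, 44, 11, 16, 43, 46]
Definition: a tree is height-balanced if, at every node, |h(left) - h(right)| <= 1 (empty subtree has height -1).
Bottom-up per-node check:
  node 11: h_left=-1, h_right=-1, diff=0 [OK], height=0
  node 16: h_left=-1, h_right=-1, diff=0 [OK], height=0
  node 12: h_left=0, h_right=0, diff=0 [OK], height=1
  node 43: h_left=-1, h_right=-1, diff=0 [OK], height=0
  node 46: h_left=-1, h_right=-1, diff=0 [OK], height=0
  node 44: h_left=0, h_right=0, diff=0 [OK], height=1
  node 39: h_left=1, h_right=1, diff=0 [OK], height=2
All nodes satisfy the balance condition.
Result: Balanced


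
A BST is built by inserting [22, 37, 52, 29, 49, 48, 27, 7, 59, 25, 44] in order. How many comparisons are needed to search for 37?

Search path for 37: 22 -> 37
Found: True
Comparisons: 2


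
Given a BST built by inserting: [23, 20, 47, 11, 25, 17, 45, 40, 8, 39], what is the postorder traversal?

Tree insertion order: [23, 20, 47, 11, 25, 17, 45, 40, 8, 39]
Tree (level-order array): [23, 20, 47, 11, None, 25, None, 8, 17, None, 45, None, None, None, None, 40, None, 39]
Postorder traversal: [8, 17, 11, 20, 39, 40, 45, 25, 47, 23]


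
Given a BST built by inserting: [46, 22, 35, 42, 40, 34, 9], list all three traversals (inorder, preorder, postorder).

Tree insertion order: [46, 22, 35, 42, 40, 34, 9]
Tree (level-order array): [46, 22, None, 9, 35, None, None, 34, 42, None, None, 40]
Inorder (L, root, R): [9, 22, 34, 35, 40, 42, 46]
Preorder (root, L, R): [46, 22, 9, 35, 34, 42, 40]
Postorder (L, R, root): [9, 34, 40, 42, 35, 22, 46]


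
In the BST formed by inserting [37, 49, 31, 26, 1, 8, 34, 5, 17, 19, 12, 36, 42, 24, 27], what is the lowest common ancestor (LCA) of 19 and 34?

Tree insertion order: [37, 49, 31, 26, 1, 8, 34, 5, 17, 19, 12, 36, 42, 24, 27]
Tree (level-order array): [37, 31, 49, 26, 34, 42, None, 1, 27, None, 36, None, None, None, 8, None, None, None, None, 5, 17, None, None, 12, 19, None, None, None, 24]
In a BST, the LCA of p=19, q=34 is the first node v on the
root-to-leaf path with p <= v <= q (go left if both < v, right if both > v).
Walk from root:
  at 37: both 19 and 34 < 37, go left
  at 31: 19 <= 31 <= 34, this is the LCA
LCA = 31


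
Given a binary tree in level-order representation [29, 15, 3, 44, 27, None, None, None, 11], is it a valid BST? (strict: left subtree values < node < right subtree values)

Level-order array: [29, 15, 3, 44, 27, None, None, None, 11]
Validate using subtree bounds (lo, hi): at each node, require lo < value < hi,
then recurse left with hi=value and right with lo=value.
Preorder trace (stopping at first violation):
  at node 29 with bounds (-inf, +inf): OK
  at node 15 with bounds (-inf, 29): OK
  at node 44 with bounds (-inf, 15): VIOLATION
Node 44 violates its bound: not (-inf < 44 < 15).
Result: Not a valid BST


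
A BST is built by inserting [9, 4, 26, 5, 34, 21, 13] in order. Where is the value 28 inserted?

Starting tree (level order): [9, 4, 26, None, 5, 21, 34, None, None, 13]
Insertion path: 9 -> 26 -> 34
Result: insert 28 as left child of 34
Final tree (level order): [9, 4, 26, None, 5, 21, 34, None, None, 13, None, 28]


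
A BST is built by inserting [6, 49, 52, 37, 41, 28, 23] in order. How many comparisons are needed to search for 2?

Search path for 2: 6
Found: False
Comparisons: 1


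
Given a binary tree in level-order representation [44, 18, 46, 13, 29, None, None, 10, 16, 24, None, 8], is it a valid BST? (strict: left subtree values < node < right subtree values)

Level-order array: [44, 18, 46, 13, 29, None, None, 10, 16, 24, None, 8]
Validate using subtree bounds (lo, hi): at each node, require lo < value < hi,
then recurse left with hi=value and right with lo=value.
Preorder trace (stopping at first violation):
  at node 44 with bounds (-inf, +inf): OK
  at node 18 with bounds (-inf, 44): OK
  at node 13 with bounds (-inf, 18): OK
  at node 10 with bounds (-inf, 13): OK
  at node 8 with bounds (-inf, 10): OK
  at node 16 with bounds (13, 18): OK
  at node 29 with bounds (18, 44): OK
  at node 24 with bounds (18, 29): OK
  at node 46 with bounds (44, +inf): OK
No violation found at any node.
Result: Valid BST


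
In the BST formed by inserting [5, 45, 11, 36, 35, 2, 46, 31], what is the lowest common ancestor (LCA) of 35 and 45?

Tree insertion order: [5, 45, 11, 36, 35, 2, 46, 31]
Tree (level-order array): [5, 2, 45, None, None, 11, 46, None, 36, None, None, 35, None, 31]
In a BST, the LCA of p=35, q=45 is the first node v on the
root-to-leaf path with p <= v <= q (go left if both < v, right if both > v).
Walk from root:
  at 5: both 35 and 45 > 5, go right
  at 45: 35 <= 45 <= 45, this is the LCA
LCA = 45


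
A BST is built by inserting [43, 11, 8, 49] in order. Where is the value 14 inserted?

Starting tree (level order): [43, 11, 49, 8]
Insertion path: 43 -> 11
Result: insert 14 as right child of 11
Final tree (level order): [43, 11, 49, 8, 14]


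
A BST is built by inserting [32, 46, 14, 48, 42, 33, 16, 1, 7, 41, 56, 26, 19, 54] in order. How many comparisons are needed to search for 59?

Search path for 59: 32 -> 46 -> 48 -> 56
Found: False
Comparisons: 4


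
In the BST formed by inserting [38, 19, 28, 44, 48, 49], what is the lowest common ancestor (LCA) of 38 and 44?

Tree insertion order: [38, 19, 28, 44, 48, 49]
Tree (level-order array): [38, 19, 44, None, 28, None, 48, None, None, None, 49]
In a BST, the LCA of p=38, q=44 is the first node v on the
root-to-leaf path with p <= v <= q (go left if both < v, right if both > v).
Walk from root:
  at 38: 38 <= 38 <= 44, this is the LCA
LCA = 38


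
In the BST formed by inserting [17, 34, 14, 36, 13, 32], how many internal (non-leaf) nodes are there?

Tree built from: [17, 34, 14, 36, 13, 32]
Tree (level-order array): [17, 14, 34, 13, None, 32, 36]
Rule: An internal node has at least one child.
Per-node child counts:
  node 17: 2 child(ren)
  node 14: 1 child(ren)
  node 13: 0 child(ren)
  node 34: 2 child(ren)
  node 32: 0 child(ren)
  node 36: 0 child(ren)
Matching nodes: [17, 14, 34]
Count of internal (non-leaf) nodes: 3


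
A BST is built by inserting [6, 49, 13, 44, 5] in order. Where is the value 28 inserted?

Starting tree (level order): [6, 5, 49, None, None, 13, None, None, 44]
Insertion path: 6 -> 49 -> 13 -> 44
Result: insert 28 as left child of 44
Final tree (level order): [6, 5, 49, None, None, 13, None, None, 44, 28]


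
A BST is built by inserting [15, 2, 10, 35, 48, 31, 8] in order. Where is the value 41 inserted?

Starting tree (level order): [15, 2, 35, None, 10, 31, 48, 8]
Insertion path: 15 -> 35 -> 48
Result: insert 41 as left child of 48
Final tree (level order): [15, 2, 35, None, 10, 31, 48, 8, None, None, None, 41]


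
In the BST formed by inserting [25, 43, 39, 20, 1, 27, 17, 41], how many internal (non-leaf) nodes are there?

Tree built from: [25, 43, 39, 20, 1, 27, 17, 41]
Tree (level-order array): [25, 20, 43, 1, None, 39, None, None, 17, 27, 41]
Rule: An internal node has at least one child.
Per-node child counts:
  node 25: 2 child(ren)
  node 20: 1 child(ren)
  node 1: 1 child(ren)
  node 17: 0 child(ren)
  node 43: 1 child(ren)
  node 39: 2 child(ren)
  node 27: 0 child(ren)
  node 41: 0 child(ren)
Matching nodes: [25, 20, 1, 43, 39]
Count of internal (non-leaf) nodes: 5


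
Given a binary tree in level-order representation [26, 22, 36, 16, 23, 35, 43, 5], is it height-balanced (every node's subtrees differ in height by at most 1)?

Tree (level-order array): [26, 22, 36, 16, 23, 35, 43, 5]
Definition: a tree is height-balanced if, at every node, |h(left) - h(right)| <= 1 (empty subtree has height -1).
Bottom-up per-node check:
  node 5: h_left=-1, h_right=-1, diff=0 [OK], height=0
  node 16: h_left=0, h_right=-1, diff=1 [OK], height=1
  node 23: h_left=-1, h_right=-1, diff=0 [OK], height=0
  node 22: h_left=1, h_right=0, diff=1 [OK], height=2
  node 35: h_left=-1, h_right=-1, diff=0 [OK], height=0
  node 43: h_left=-1, h_right=-1, diff=0 [OK], height=0
  node 36: h_left=0, h_right=0, diff=0 [OK], height=1
  node 26: h_left=2, h_right=1, diff=1 [OK], height=3
All nodes satisfy the balance condition.
Result: Balanced


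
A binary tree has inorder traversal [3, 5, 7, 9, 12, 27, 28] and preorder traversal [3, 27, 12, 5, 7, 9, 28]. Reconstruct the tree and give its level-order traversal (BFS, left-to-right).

Inorder:  [3, 5, 7, 9, 12, 27, 28]
Preorder: [3, 27, 12, 5, 7, 9, 28]
Algorithm: preorder visits root first, so consume preorder in order;
for each root, split the current inorder slice at that value into
left-subtree inorder and right-subtree inorder, then recurse.
Recursive splits:
  root=3; inorder splits into left=[], right=[5, 7, 9, 12, 27, 28]
  root=27; inorder splits into left=[5, 7, 9, 12], right=[28]
  root=12; inorder splits into left=[5, 7, 9], right=[]
  root=5; inorder splits into left=[], right=[7, 9]
  root=7; inorder splits into left=[], right=[9]
  root=9; inorder splits into left=[], right=[]
  root=28; inorder splits into left=[], right=[]
Reconstructed level-order: [3, 27, 12, 28, 5, 7, 9]


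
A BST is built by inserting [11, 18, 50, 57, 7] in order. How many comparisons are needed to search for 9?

Search path for 9: 11 -> 7
Found: False
Comparisons: 2


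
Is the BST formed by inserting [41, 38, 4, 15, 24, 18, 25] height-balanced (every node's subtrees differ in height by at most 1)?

Tree (level-order array): [41, 38, None, 4, None, None, 15, None, 24, 18, 25]
Definition: a tree is height-balanced if, at every node, |h(left) - h(right)| <= 1 (empty subtree has height -1).
Bottom-up per-node check:
  node 18: h_left=-1, h_right=-1, diff=0 [OK], height=0
  node 25: h_left=-1, h_right=-1, diff=0 [OK], height=0
  node 24: h_left=0, h_right=0, diff=0 [OK], height=1
  node 15: h_left=-1, h_right=1, diff=2 [FAIL (|-1-1|=2 > 1)], height=2
  node 4: h_left=-1, h_right=2, diff=3 [FAIL (|-1-2|=3 > 1)], height=3
  node 38: h_left=3, h_right=-1, diff=4 [FAIL (|3--1|=4 > 1)], height=4
  node 41: h_left=4, h_right=-1, diff=5 [FAIL (|4--1|=5 > 1)], height=5
Node 15 violates the condition: |-1 - 1| = 2 > 1.
Result: Not balanced


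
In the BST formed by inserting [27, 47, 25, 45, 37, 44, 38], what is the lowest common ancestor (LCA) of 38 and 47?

Tree insertion order: [27, 47, 25, 45, 37, 44, 38]
Tree (level-order array): [27, 25, 47, None, None, 45, None, 37, None, None, 44, 38]
In a BST, the LCA of p=38, q=47 is the first node v on the
root-to-leaf path with p <= v <= q (go left if both < v, right if both > v).
Walk from root:
  at 27: both 38 and 47 > 27, go right
  at 47: 38 <= 47 <= 47, this is the LCA
LCA = 47


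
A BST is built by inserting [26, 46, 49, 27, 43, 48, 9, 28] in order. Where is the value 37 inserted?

Starting tree (level order): [26, 9, 46, None, None, 27, 49, None, 43, 48, None, 28]
Insertion path: 26 -> 46 -> 27 -> 43 -> 28
Result: insert 37 as right child of 28
Final tree (level order): [26, 9, 46, None, None, 27, 49, None, 43, 48, None, 28, None, None, None, None, 37]


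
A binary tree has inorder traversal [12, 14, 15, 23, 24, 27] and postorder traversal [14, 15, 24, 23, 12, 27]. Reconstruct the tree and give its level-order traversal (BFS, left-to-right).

Inorder:   [12, 14, 15, 23, 24, 27]
Postorder: [14, 15, 24, 23, 12, 27]
Algorithm: postorder visits root last, so walk postorder right-to-left;
each value is the root of the current inorder slice — split it at that
value, recurse on the right subtree first, then the left.
Recursive splits:
  root=27; inorder splits into left=[12, 14, 15, 23, 24], right=[]
  root=12; inorder splits into left=[], right=[14, 15, 23, 24]
  root=23; inorder splits into left=[14, 15], right=[24]
  root=24; inorder splits into left=[], right=[]
  root=15; inorder splits into left=[14], right=[]
  root=14; inorder splits into left=[], right=[]
Reconstructed level-order: [27, 12, 23, 15, 24, 14]


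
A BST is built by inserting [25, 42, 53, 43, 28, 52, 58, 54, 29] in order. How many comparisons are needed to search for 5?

Search path for 5: 25
Found: False
Comparisons: 1


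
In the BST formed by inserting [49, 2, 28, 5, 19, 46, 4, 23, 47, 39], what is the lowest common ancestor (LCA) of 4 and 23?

Tree insertion order: [49, 2, 28, 5, 19, 46, 4, 23, 47, 39]
Tree (level-order array): [49, 2, None, None, 28, 5, 46, 4, 19, 39, 47, None, None, None, 23]
In a BST, the LCA of p=4, q=23 is the first node v on the
root-to-leaf path with p <= v <= q (go left if both < v, right if both > v).
Walk from root:
  at 49: both 4 and 23 < 49, go left
  at 2: both 4 and 23 > 2, go right
  at 28: both 4 and 23 < 28, go left
  at 5: 4 <= 5 <= 23, this is the LCA
LCA = 5


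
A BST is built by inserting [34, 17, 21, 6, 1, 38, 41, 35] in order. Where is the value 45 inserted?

Starting tree (level order): [34, 17, 38, 6, 21, 35, 41, 1]
Insertion path: 34 -> 38 -> 41
Result: insert 45 as right child of 41
Final tree (level order): [34, 17, 38, 6, 21, 35, 41, 1, None, None, None, None, None, None, 45]


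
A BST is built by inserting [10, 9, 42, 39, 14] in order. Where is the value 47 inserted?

Starting tree (level order): [10, 9, 42, None, None, 39, None, 14]
Insertion path: 10 -> 42
Result: insert 47 as right child of 42
Final tree (level order): [10, 9, 42, None, None, 39, 47, 14]


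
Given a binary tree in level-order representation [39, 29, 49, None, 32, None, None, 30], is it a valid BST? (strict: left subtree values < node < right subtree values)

Level-order array: [39, 29, 49, None, 32, None, None, 30]
Validate using subtree bounds (lo, hi): at each node, require lo < value < hi,
then recurse left with hi=value and right with lo=value.
Preorder trace (stopping at first violation):
  at node 39 with bounds (-inf, +inf): OK
  at node 29 with bounds (-inf, 39): OK
  at node 32 with bounds (29, 39): OK
  at node 30 with bounds (29, 32): OK
  at node 49 with bounds (39, +inf): OK
No violation found at any node.
Result: Valid BST


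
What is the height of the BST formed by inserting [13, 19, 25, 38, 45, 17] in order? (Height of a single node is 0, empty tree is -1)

Insertion order: [13, 19, 25, 38, 45, 17]
Tree (level-order array): [13, None, 19, 17, 25, None, None, None, 38, None, 45]
Compute height bottom-up (empty subtree = -1):
  height(17) = 1 + max(-1, -1) = 0
  height(45) = 1 + max(-1, -1) = 0
  height(38) = 1 + max(-1, 0) = 1
  height(25) = 1 + max(-1, 1) = 2
  height(19) = 1 + max(0, 2) = 3
  height(13) = 1 + max(-1, 3) = 4
Height = 4


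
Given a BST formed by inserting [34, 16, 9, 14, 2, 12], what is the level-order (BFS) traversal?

Tree insertion order: [34, 16, 9, 14, 2, 12]
Tree (level-order array): [34, 16, None, 9, None, 2, 14, None, None, 12]
BFS from the root, enqueuing left then right child of each popped node:
  queue [34] -> pop 34, enqueue [16], visited so far: [34]
  queue [16] -> pop 16, enqueue [9], visited so far: [34, 16]
  queue [9] -> pop 9, enqueue [2, 14], visited so far: [34, 16, 9]
  queue [2, 14] -> pop 2, enqueue [none], visited so far: [34, 16, 9, 2]
  queue [14] -> pop 14, enqueue [12], visited so far: [34, 16, 9, 2, 14]
  queue [12] -> pop 12, enqueue [none], visited so far: [34, 16, 9, 2, 14, 12]
Result: [34, 16, 9, 2, 14, 12]


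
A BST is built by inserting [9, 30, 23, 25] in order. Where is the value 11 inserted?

Starting tree (level order): [9, None, 30, 23, None, None, 25]
Insertion path: 9 -> 30 -> 23
Result: insert 11 as left child of 23
Final tree (level order): [9, None, 30, 23, None, 11, 25]


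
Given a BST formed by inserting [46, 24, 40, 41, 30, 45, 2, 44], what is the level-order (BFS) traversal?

Tree insertion order: [46, 24, 40, 41, 30, 45, 2, 44]
Tree (level-order array): [46, 24, None, 2, 40, None, None, 30, 41, None, None, None, 45, 44]
BFS from the root, enqueuing left then right child of each popped node:
  queue [46] -> pop 46, enqueue [24], visited so far: [46]
  queue [24] -> pop 24, enqueue [2, 40], visited so far: [46, 24]
  queue [2, 40] -> pop 2, enqueue [none], visited so far: [46, 24, 2]
  queue [40] -> pop 40, enqueue [30, 41], visited so far: [46, 24, 2, 40]
  queue [30, 41] -> pop 30, enqueue [none], visited so far: [46, 24, 2, 40, 30]
  queue [41] -> pop 41, enqueue [45], visited so far: [46, 24, 2, 40, 30, 41]
  queue [45] -> pop 45, enqueue [44], visited so far: [46, 24, 2, 40, 30, 41, 45]
  queue [44] -> pop 44, enqueue [none], visited so far: [46, 24, 2, 40, 30, 41, 45, 44]
Result: [46, 24, 2, 40, 30, 41, 45, 44]
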